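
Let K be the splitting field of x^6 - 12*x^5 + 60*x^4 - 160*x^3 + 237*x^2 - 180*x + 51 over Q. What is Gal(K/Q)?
A_4 (also written A4)

The polynomial f is an irreducible sextic over Q, so G = Gal(f/Q) is one of the 16 transitive subgroups 6T1, ..., 6T16 of S_6. The discriminant of f is 419904 = 648^2, a perfect square, so G is contained in A_6. The transitive groups of degree 6 contained in A_6 are: A_4 (6T4, order 12), S_4 (6T7, order 24), (C_3 x C_3) : C_4 (6T10, order 36), PSL(2,5) (6T12, order 60), A_6 (6T15, order 360). By Dedekind's theorem, for a prime p not dividing disc(f) the degrees of the irreducible factors of f mod p form the cycle type of an element of G. Factoring f modulo the 33 such primes p <= 149 (skipping 2, 3, which divide the discriminant), each new pattern first appears at: mod 5: f = (x^3 + x + 1)(x^3 + 3x^2 + 4x + 1), pattern 3+3; mod 17: f = (x)(x + 13)(x^2 + 13x + 1)(x^2 + 13x + 11), pattern 2+2+1+1; mod 71: f = (x + 2)(x + 3)(x + 30)(x + 37)(x + 64)(x + 65), pattern 1+1+1+1+1+1. No other pattern occurs in this range, so the set of observed cycle types is {3+3, 2+2+1+1, 1+1+1+1+1+1}. The candidates containing elements of all these cycle types are A_4 (6T4) of order 12, S_4 (6T7) of order 24, (C_3 x C_3) : C_4 (6T10) of order 36, PSL(2,5) (6T12) of order 60, A_6 (6T15) of order 360; the others are excluded. The observed types are precisely the cycle types that occur in A_4 (6T4). Each of the other remaining candidates has further cycle types, and by the Chebotarev density theorem the matching factorization patterns would occur for a proportion of primes equal to their share of the group: S_4 (6T7) additionally contains elements of type 4+2 (6 of its 24 elements, about 25% of primes); (C_3 x C_3) : C_4 (6T10) additionally contains elements of type 4+2, 3+1+1+1 (22 of its 36 elements, about 61% of primes); PSL(2,5) (6T12) additionally contains elements of type 5+1 (24 of its 60 elements, about 40% of primes); A_6 (6T15) additionally contains elements of type 5+1, 4+2, 3+1+1+1 (274 of its 360 elements, about 76% of primes). None of the 33 primes tested shows any such pattern (for each of these groups the chance of that is below 10^-4), which rules them out. Hence G = A_4 (6T4), of order 12.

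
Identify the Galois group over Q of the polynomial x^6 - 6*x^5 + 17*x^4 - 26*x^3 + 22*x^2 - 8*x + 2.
The polynomial f is an irreducible sextic over Q, so G = Gal(f/Q) is one of the 16 transitive subgroups 6T1, ..., 6T16 of S_6. The discriminant of f is -187648, which is not a perfect square, so G is not contained in A_6. The transitive groups of degree 6 not contained in A_6 are: C_6 (6T1, order 6), S_3 (6T2, order 6), D_6 (6T3, order 12), C_3 x S_3 (6T5, order 18), A_4 x C_2 (6T6, order 24), S_4 (6T8, order 24), S_3 x S_3 (6T9, order 36), S_4 x C_2 (6T11, order 48), (S_3 x S_3) : C_2 (6T13, order 72), PGL(2,5) (6T14, order 120), S_6 (6T16, order 720). By Dedekind's theorem, for a prime p not dividing disc(f) the degrees of the irreducible factors of f mod p form the cycle type of an element of G. Factoring f modulo the 29 such primes p <= 113 (skipping 2, which divides the discriminant), each new pattern first appears at: mod 3: f = (x^6 + 2x^4 + x^3 + x^2 + x + 2), pattern 6; mod 5: f = (x + 3)(x^2 + 4x + 2)(x^3 + 2x^2 + 4x + 2), pattern 3+2+1; mod 7: f = (x^2 + 4x + 1)(x^4 + 4x^3 + 5x + 2), pattern 4+2; mod 17: f = (x^3 + 14x^2 + 4x + 3)(x^3 + 14x^2 + 4x + 12), pattern 3+3; mod 19: f = (x^2 + 8x + 17)(x^2 + 10x + 13)(x^2 + 14x + 16), pattern 2+2+2; mod 37: f = (x + 20)(x + 33)(x^2 + x + 8)(x^2 + 14x + 20), pattern 2+2+1+1; mod 41: f = (x + 1)(x + 16)(x + 21)(x^3 + 38x^2 + 4x + 31), pattern 3+1+1+1; mod 113: f = (x + 10)(x + 20)(x + 22)(x + 78)(x^2 + 90x + 12), pattern 2+1+1+1+1. No other pattern occurs in this range, so the set of observed cycle types is {6, 3+2+1, 4+2, 3+3, 2+2+2, 2+2+1+1, 3+1+1+1, 2+1+1+1+1}. The candidates containing elements of all these cycle types are (S_3 x S_3) : C_2 (6T13) of order 72, S_6 (6T16) of order 720; the others are excluded. The observed types are precisely the cycle types that occur in (S_3 x S_3) : C_2 (6T13) (apart from the identity). Each of the other remaining candidates has further cycle types, and by the Chebotarev density theorem the matching factorization patterns would occur for a proportion of primes equal to their share of the group: S_6 (6T16) additionally contains elements of type 5+1, 4+1+1 (234 of its 720 elements, about 32% of primes). None of the 29 primes tested shows any such pattern (for each of these groups the chance of that is below 10^-4), which rules them out. Hence G = (S_3 x S_3) : C_2 (6T13), of order 72.

(S_3 x S_3) : C_2 (also written G72)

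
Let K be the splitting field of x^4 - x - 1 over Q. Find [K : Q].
The degree of the splitting field over Q equals the order of the Galois group, so first determine the group. The polynomial is an irreducible quartic over Q and its discriminant is -283, which is not a perfect square, so the Galois group is not contained in A_4. The resolvent cubic y^3 + 4*y - 1 is irreducible over Q. An irreducible resolvent with non-square discriminant gives S_4. The Galois group S_4 (4T5) has order 24, so the splitting field has degree 24 over Q.

24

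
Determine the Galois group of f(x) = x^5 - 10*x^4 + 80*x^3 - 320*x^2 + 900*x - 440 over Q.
A_5

The polynomial f is an irreducible quintic over Q, so G = Gal(f/Q) is a transitive subgroup of S_5: one of C_5 (5T1, order 5), D_5 (5T2, order 10), F_20 (5T3, order 20), A_5 (5T4, order 60) or S_5 (5T5, order 120). The discriminant of f is 673506304000000 = 25952000^2, a perfect square, so G is contained in A_5. The transitive groups of degree 5 contained in A_5 are: C_5 (5T1, order 5), D_5 (5T2, order 10), A_5 (5T4, order 60). By Dedekind's theorem, for a prime p not dividing disc(f) the degrees of the irreducible factors of f mod p form the cycle type of an element of G. Factoring f modulo the 2 such primes p <= 7 (skipping 2, 5, which divide the discriminant), each new pattern first appears at: mod 3: f = (x^5 + 2x^4 + 2x^3 + x^2 + 1), pattern 5; mod 7: f = (x + 3)(x + 4)(x^3 + 4x^2 + 5x + 3), pattern 3+1+1. No other pattern occurs in this range, so the set of observed cycle types is {5, 3+1+1}. Among the candidates above, the only group containing elements of all these cycle types is A_5 (5T4) — each of C_5 (5T1), D_5 (5T2) lacks at least one of them. Hence G = A_5 (5T4), of order 60.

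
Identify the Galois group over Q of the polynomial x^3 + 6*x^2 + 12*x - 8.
3T2: S_3

The polynomial is an irreducible cubic over Q and its discriminant is -6912, which is not a perfect square. For an irreducible cubic, a non-square discriminant gives Galois group S_3.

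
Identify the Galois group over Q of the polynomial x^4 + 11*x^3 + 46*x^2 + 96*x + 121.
The polynomial is an irreducible quartic over Q and its discriminant is 9453125, which is not a perfect square, so the Galois group is not contained in A_4. The resolvent cubic y^3 - 46*y^2 + 572*y - 1593 has exactly one rational root, so the Galois group is C_4 or D_4. The quartic becomes reducible over Q(sqrt(disc)), so the group is C_4.

C_4 (also written C4)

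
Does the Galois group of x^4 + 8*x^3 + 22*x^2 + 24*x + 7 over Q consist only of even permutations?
No

The polynomial is irreducible of degree 4 over Q. Its discriminant is -1024, which is not a perfect square. A Galois group lies in the alternating group exactly when the discriminant is a square in Q, so the Galois group (D_4) is not contained in A_4.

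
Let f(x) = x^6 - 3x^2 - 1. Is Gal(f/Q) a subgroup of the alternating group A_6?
Yes

The polynomial is irreducible of degree 6 over Q. Its discriminant is 419904 = 648^2, a perfect square. A Galois group lies in the alternating group exactly when the discriminant is a square in Q, so the Galois group (A_4) is contained in A_6.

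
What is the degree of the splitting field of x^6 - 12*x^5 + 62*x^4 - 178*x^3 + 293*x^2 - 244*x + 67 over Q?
24

The degree of the splitting field over Q equals the order of the Galois group, so first determine the group. The polynomial f is an irreducible sextic over Q, so G = Gal(f/Q) is one of the 16 transitive subgroups 6T1, ..., 6T16 of S_6. The discriminant of f is 276091456 = 16616^2, a perfect square, so G is contained in A_6. The transitive groups of degree 6 contained in A_6 are: A_4 (6T4, order 12), S_4 (6T7, order 24), (C_3 x C_3) : C_4 (6T10, order 36), PSL(2,5) (6T12, order 60), A_6 (6T15, order 360). By Dedekind's theorem, for a prime p not dividing disc(f) the degrees of the irreducible factors of f mod p form the cycle type of an element of G. Factoring f modulo the 79 such primes p <= 421 (skipping 2, 31, 67, which divide the discriminant), each new pattern first appears at: mod 3: f = (x^2 + 1)(x^4 + x^2 + 2x + 1), pattern 4+2; mod 5: f = (x^3 + 3x + 2)(x^3 + 3x^2 + 4x + 1), pattern 3+3; mod 11: f = (x + 4)(x + 10)(x^2 + 2x + 10)(x^2 + 5x + 3), pattern 2+2+1+1. No other pattern occurs in this range, so the set of observed cycle types is {4+2, 3+3, 2+2+1+1}. The candidates containing elements of all these cycle types are S_4 (6T7) of order 24, (C_3 x C_3) : C_4 (6T10) of order 36, A_6 (6T15) of order 360; the others are excluded. The observed types are precisely the cycle types that occur in S_4 (6T7) (apart from the identity). Each of the other remaining candidates has further cycle types, and by the Chebotarev density theorem the matching factorization patterns would occur for a proportion of primes equal to their share of the group: (C_3 x C_3) : C_4 (6T10) additionally contains elements of type 3+1+1+1 (4 of its 36 elements, about 11% of primes); A_6 (6T15) additionally contains elements of type 5+1, 3+1+1+1 (184 of its 360 elements, about 51% of primes). None of the 79 primes tested shows any such pattern (for each of these groups the chance of that is below 10^-4), which rules them out. Hence G = S_4 (6T7), of order 24. The Galois group S_4 (6T7) has order 24, so the splitting field has degree 24 over Q.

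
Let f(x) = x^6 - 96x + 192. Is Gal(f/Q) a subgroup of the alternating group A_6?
The polynomial is irreducible of degree 6 over Q. Its discriminant is -9727331052552192, which is not a perfect square. A Galois group lies in the alternating group exactly when the discriminant is a square in Q, so the Galois group ((S_3 x S_3) : C_2) is not contained in A_6.

No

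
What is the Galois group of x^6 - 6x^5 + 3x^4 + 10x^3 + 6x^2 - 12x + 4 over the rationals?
The polynomial f is an irreducible sextic over Q, so G = Gal(f/Q) is one of the 16 transitive subgroups 6T1, ..., 6T16 of S_6. The discriminant of f is 48393096192, which is not a perfect square, so G is not contained in A_6. The transitive groups of degree 6 not contained in A_6 are: C_6 (6T1, order 6), S_3 (6T2, order 6), D_6 (6T3, order 12), C_3 x S_3 (6T5, order 18), A_4 x C_2 (6T6, order 24), S_4 (6T8, order 24), S_3 x S_3 (6T9, order 36), S_4 x C_2 (6T11, order 48), (S_3 x S_3) : C_2 (6T13, order 72), PGL(2,5) (6T14, order 120), S_6 (6T16, order 720). By Dedekind's theorem, for a prime p not dividing disc(f) the degrees of the irreducible factors of f mod p form the cycle type of an element of G. Factoring f modulo the 79 such primes p <= 421 (skipping 2, 3, 7, which divide the discriminant), each new pattern first appears at: mod 5: f = (x^6 + 4x^5 + 3x^4 + x^2 + 3x + 4), pattern 6; mod 11: f = (x + 1)(x + 4)(x^2 + 4x + 7)(x^2 + 7x + 8), pattern 2+2+1+1; mod 13: f = (x^3 + 10x^2 + 9x + 4)(x^3 + 10x^2 + 11x + 1), pattern 3+3; mod 19: f = (x^2 + 6x + 6)(x^2 + 8x + 4)(x^2 + 18x + 16), pattern 2+2+2; mod 97: f = (x + 19)(x + 45)(x + 72)(x + 74)(x + 78)(x + 94), pattern 1+1+1+1+1+1. No other pattern occurs in this range, so the set of observed cycle types is {6, 2+2+1+1, 3+3, 2+2+2, 1+1+1+1+1+1}. The candidates containing elements of all these cycle types are D_6 (6T3) of order 12, A_4 x C_2 (6T6) of order 24, S_3 x S_3 (6T9) of order 36, S_4 x C_2 (6T11) of order 48, (S_3 x S_3) : C_2 (6T13) of order 72, PGL(2,5) (6T14) of order 120, S_6 (6T16) of order 720; the others are excluded. The observed types are precisely the cycle types that occur in D_6 (6T3). Each of the other remaining candidates has further cycle types, and by the Chebotarev density theorem the matching factorization patterns would occur for a proportion of primes equal to their share of the group: A_4 x C_2 (6T6) additionally contains elements of type 2+1+1+1+1 (3 of its 24 elements, about 12% of primes); S_3 x S_3 (6T9) additionally contains elements of type 3+1+1+1 (4 of its 36 elements, about 11% of primes); S_4 x C_2 (6T11) additionally contains elements of type 4+2, 4+1+1, 2+1+1+1+1 (15 of its 48 elements, about 31% of primes); (S_3 x S_3) : C_2 (6T13) additionally contains elements of type 4+2, 3+2+1, 3+1+1+1, 2+1+1+1+1 (40 of its 72 elements, about 56% of primes); PGL(2,5) (6T14) additionally contains elements of type 5+1, 4+1+1 (54 of its 120 elements, about 45% of primes); S_6 (6T16) additionally contains elements of type 5+1, 4+2, 4+1+1, 3+2+1, 3+1+1+1, 2+1+1+1+1 (499 of its 720 elements, about 69% of primes). None of the 79 primes tested shows any such pattern (for each of these groups the chance of that is below 10^-4), which rules them out. Hence G = D_6 (6T3), of order 12.

D_6 (order 12)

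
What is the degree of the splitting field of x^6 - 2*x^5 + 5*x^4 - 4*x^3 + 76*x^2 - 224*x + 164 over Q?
The degree of the splitting field over Q equals the order of the Galois group, so first determine the group. The polynomial f is an irreducible sextic over Q, so G = Gal(f/Q) is one of the 16 transitive subgroups 6T1, ..., 6T16 of S_6. The discriminant of f is -3511396987830272, which is not a perfect square, so G is not contained in A_6. The transitive groups of degree 6 not contained in A_6 are: C_6 (6T1, order 6), S_3 (6T2, order 6), D_6 (6T3, order 12), C_3 x S_3 (6T5, order 18), A_4 x C_2 (6T6, order 24), S_4 (6T8, order 24), S_3 x S_3 (6T9, order 36), S_4 x C_2 (6T11, order 48), (S_3 x S_3) : C_2 (6T13, order 72), PGL(2,5) (6T14, order 120), S_6 (6T16, order 720). By Dedekind's theorem, for a prime p not dividing disc(f) the degrees of the irreducible factors of f mod p form the cycle type of an element of G. Factoring f modulo the 27 such primes p <= 127 (skipping 2, 17, 29, 83, which divide the discriminant), each new pattern first appears at: mod 3: f = (x^3 + 2x + 1)(x^3 + x^2 + 2), pattern 3+3; mod 5: f = (x^6 + 3x^5 + x^3 + x^2 + x + 4), pattern 6; mod 7: f = (x + 1)(x + 3)(x^4 + x^3 + 5x^2 + x + 1), pattern 4+1+1; mod 19: f = (x + 4)(x + 6)(x^2 + x + 3)(x^2 + 6x + 16), pattern 2+2+1+1; mod 23: f = (x^2 + 3)(x^2 + 6x + 18)(x^2 + 15x + 9), pattern 2+2+2; mod 67: f = (x^2 + 39x + 51)(x^4 + 26x^3 + 12x^2 + 11x + 40), pattern 4+2; mod 127: f = (x + 29)(x + 37)(x + 51)(x + 123)(x^2 + 12x + 12), pattern 2+1+1+1+1. No other pattern occurs in this range, so the set of observed cycle types is {3+3, 6, 4+1+1, 2+2+1+1, 2+2+2, 4+2, 2+1+1+1+1}. The candidates containing elements of all these cycle types are S_4 x C_2 (6T11) of order 48, S_6 (6T16) of order 720; the others are excluded. The observed types are precisely the cycle types that occur in S_4 x C_2 (6T11) (apart from the identity). Each of the other remaining candidates has further cycle types, and by the Chebotarev density theorem the matching factorization patterns would occur for a proportion of primes equal to their share of the group: S_6 (6T16) additionally contains elements of type 5+1, 3+2+1, 3+1+1+1 (304 of its 720 elements, about 42% of primes). None of the 27 primes tested shows any such pattern (for each of these groups the chance of that is below 10^-4), which rules them out. Hence G = S_4 x C_2 (6T11), of order 48. The Galois group S_4 x C_2 (6T11) has order 48, so the splitting field has degree 48 over Q.

48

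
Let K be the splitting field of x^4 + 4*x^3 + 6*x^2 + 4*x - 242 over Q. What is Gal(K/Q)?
D_4, the dihedral group of order 8

The polynomial is an irreducible quartic over Q and its discriminant is -3673320192, which is not a perfect square, so the Galois group is not contained in A_4. The resolvent cubic y^3 - 6*y^2 + 984*y - 1952 has exactly one rational root, so the Galois group is C_4 or D_4. The quartic remains irreducible over Q(sqrt(disc)), so the group is D_4.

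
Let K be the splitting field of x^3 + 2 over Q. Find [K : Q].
6

The degree of the splitting field over Q equals the order of the Galois group, so first determine the group. The polynomial is an irreducible cubic over Q and its discriminant is -108, which is not a perfect square. For an irreducible cubic, a non-square discriminant gives Galois group S_3. The Galois group S_3 (3T2) has order 6, so the splitting field has degree 6 over Q.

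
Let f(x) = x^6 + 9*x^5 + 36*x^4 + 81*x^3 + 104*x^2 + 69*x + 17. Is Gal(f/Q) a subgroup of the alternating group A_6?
The polynomial is irreducible of degree 6 over Q. Its discriminant is 810448, which is not a perfect square. A Galois group lies in the alternating group exactly when the discriminant is a square in Q, so the Galois group (S_4) is not contained in A_6.

No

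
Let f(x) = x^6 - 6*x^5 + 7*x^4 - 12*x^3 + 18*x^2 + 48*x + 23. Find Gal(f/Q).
The polynomial f is an irreducible sextic over Q, so G = Gal(f/Q) is one of the 16 transitive subgroups 6T1, ..., 6T16 of S_6. The discriminant of f is 51513463034944 = 7177288^2, a perfect square, so G is contained in A_6. The transitive groups of degree 6 contained in A_6 are: A_4 (6T4, order 12), S_4 (6T7, order 24), (C_3 x C_3) : C_4 (6T10, order 36), PSL(2,5) (6T12, order 60), A_6 (6T15, order 360). By Dedekind's theorem, for a prime p not dividing disc(f) the degrees of the irreducible factors of f mod p form the cycle type of an element of G. Factoring f modulo the 79 such primes p <= 421 (skipping 2, 19, 23, which divide the discriminant), each new pattern first appears at: mod 3: f = (x^3 + x^2 + x + 2)(x^3 + 2x^2 + x + 1), pattern 3+3; mod 5: f = (x^2 + 3)(x^4 + 4x^3 + 4x^2 + x + 1), pattern 4+2; mod 43: f = (x + 7)(x + 37)(x^2 + 12x + 37)(x^2 + 24x + 32), pattern 2+2+1+1; mod 223: f = (x + 18)(x + 25)(x + 134)(x + 140)(x + 172)(x + 174), pattern 1+1+1+1+1+1. No other pattern occurs in this range, so the set of observed cycle types is {3+3, 4+2, 2+2+1+1, 1+1+1+1+1+1}. The candidates containing elements of all these cycle types are S_4 (6T7) of order 24, (C_3 x C_3) : C_4 (6T10) of order 36, A_6 (6T15) of order 360; the others are excluded. The observed types are precisely the cycle types that occur in S_4 (6T7). Each of the other remaining candidates has further cycle types, and by the Chebotarev density theorem the matching factorization patterns would occur for a proportion of primes equal to their share of the group: (C_3 x C_3) : C_4 (6T10) additionally contains elements of type 3+1+1+1 (4 of its 36 elements, about 11% of primes); A_6 (6T15) additionally contains elements of type 5+1, 3+1+1+1 (184 of its 360 elements, about 51% of primes). None of the 79 primes tested shows any such pattern (for each of these groups the chance of that is below 10^-4), which rules them out. Hence G = S_4 (6T7), of order 24.

S_4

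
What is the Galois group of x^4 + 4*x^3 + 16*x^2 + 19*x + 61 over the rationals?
The polynomial is an irreducible quartic over Q and its discriminant is 14535125, which is not a perfect square, so the Galois group is not contained in A_4. The resolvent cubic y^3 - 16*y^2 - 168*y + 2567 has exactly one rational root, so the Galois group is C_4 or D_4. The quartic becomes reducible over Q(sqrt(disc)), so the group is C_4.

C_4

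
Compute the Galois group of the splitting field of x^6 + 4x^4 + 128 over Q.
6T11: S_4 x C_2

The polynomial f is an irreducible sextic over Q, so G = Gal(f/Q) is one of the 16 transitive subgroups 6T1, ..., 6T16 of S_6. The discriminant of f is -1849378557919232, which is not a perfect square, so G is not contained in A_6. The transitive groups of degree 6 not contained in A_6 are: C_6 (6T1, order 6), S_3 (6T2, order 6), D_6 (6T3, order 12), C_3 x S_3 (6T5, order 18), A_4 x C_2 (6T6, order 24), S_4 (6T8, order 24), S_3 x S_3 (6T9, order 36), S_4 x C_2 (6T11, order 48), (S_3 x S_3) : C_2 (6T13, order 72), PGL(2,5) (6T14, order 120), S_6 (6T16, order 720). By Dedekind's theorem, for a prime p not dividing disc(f) the degrees of the irreducible factors of f mod p form the cycle type of an element of G. Factoring f modulo the 29 such primes p <= 127 (skipping 2, 29, which divide the discriminant), each new pattern first appears at: mod 3: f = (x^3 + x^2 + x + 2)(x^3 + 2x^2 + x + 1), pattern 3+3; mod 5: f = (x^6 + 4x^4 + 3), pattern 6; mod 7: f = (x + 1)(x + 6)(x^4 + 5x^2 + 5), pattern 4+1+1; mod 17: f = (x + 7)(x + 10)(x^2 + 4x + 9)(x^2 + 13x + 9), pattern 2+2+1+1; mod 23: f = (x^2 + 16)(x^2 + 3x + 10)(x^2 + 20x + 10), pattern 2+2+2; mod 67: f = (x^2 + 56)(x^4 + 15x^2 + 31), pattern 4+2; mod 127: f = (x + 7)(x + 47)(x + 80)(x + 120)(x^2 + 103), pattern 2+1+1+1+1. No other pattern occurs in this range, so the set of observed cycle types is {3+3, 6, 4+1+1, 2+2+1+1, 2+2+2, 4+2, 2+1+1+1+1}. The candidates containing elements of all these cycle types are S_4 x C_2 (6T11) of order 48, S_6 (6T16) of order 720; the others are excluded. The observed types are precisely the cycle types that occur in S_4 x C_2 (6T11) (apart from the identity). Each of the other remaining candidates has further cycle types, and by the Chebotarev density theorem the matching factorization patterns would occur for a proportion of primes equal to their share of the group: S_6 (6T16) additionally contains elements of type 5+1, 3+2+1, 3+1+1+1 (304 of its 720 elements, about 42% of primes). None of the 29 primes tested shows any such pattern (for each of these groups the chance of that is below 10^-4), which rules them out. Hence G = S_4 x C_2 (6T11), of order 48.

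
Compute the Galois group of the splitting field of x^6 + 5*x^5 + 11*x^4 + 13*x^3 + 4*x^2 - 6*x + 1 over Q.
The polynomial f is an irreducible sextic over Q, so G = Gal(f/Q) is one of the 16 transitive subgroups 6T1, ..., 6T16 of S_6. The discriminant of f is 525625 = 725^2, a perfect square, so G is contained in A_6. The transitive groups of degree 6 contained in A_6 are: A_4 (6T4, order 12), S_4 (6T7, order 24), (C_3 x C_3) : C_4 (6T10, order 36), PSL(2,5) (6T12, order 60), A_6 (6T15, order 360). By Dedekind's theorem, for a prime p not dividing disc(f) the degrees of the irreducible factors of f mod p form the cycle type of an element of G. Factoring f modulo the 19 such primes p <= 73 (skipping 5, 29, which divide the discriminant), each new pattern first appears at: mod 2: f = (x^2 + x + 1)(x^4 + x + 1), pattern 4+2; mod 11: f = (x^3 + 6x^2 + 3x + 10)(x^3 + 10x^2 + 3x + 10), pattern 3+3; mod 19: f = (x + 8)(x + 9)(x^2 + 9x + 7)(x^2 + 17x + 2), pattern 2+2+1+1; mod 61: f = (x + 20)(x + 27)(x + 34)(x^3 + 46x^2 + 3x + 60), pattern 3+1+1+1. No other pattern occurs in this range, so the set of observed cycle types is {4+2, 3+3, 2+2+1+1, 3+1+1+1}. The candidates containing elements of all these cycle types are (C_3 x C_3) : C_4 (6T10) of order 36, A_6 (6T15) of order 360; the others are excluded. The observed types are precisely the cycle types that occur in (C_3 x C_3) : C_4 (6T10) (apart from the identity). Each of the other remaining candidates has further cycle types, and by the Chebotarev density theorem the matching factorization patterns would occur for a proportion of primes equal to their share of the group: A_6 (6T15) additionally contains elements of type 5+1 (144 of its 360 elements, about 40% of primes). None of the 19 primes tested shows any such pattern (for each of these groups the chance of that is below 10^-4), which rules them out. Hence G = (C_3 x C_3) : C_4 (6T10), of order 36.

(C_3 x C_3) : C_4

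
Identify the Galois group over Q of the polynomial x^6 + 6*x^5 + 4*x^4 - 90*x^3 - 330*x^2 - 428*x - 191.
The polynomial f is an irreducible sextic over Q, so G = Gal(f/Q) is one of the 16 transitive subgroups 6T1, ..., 6T16 of S_6. The discriminant of f is 16436667374656 = 4054216^2, a perfect square, so G is contained in A_6. The transitive groups of degree 6 contained in A_6 are: A_4 (6T4, order 12), S_4 (6T7, order 24), (C_3 x C_3) : C_4 (6T10, order 36), PSL(2,5) (6T12, order 60), A_6 (6T15, order 360). By Dedekind's theorem, for a prime p not dividing disc(f) the degrees of the irreducible factors of f mod p form the cycle type of an element of G. Factoring f modulo the 79 such primes p <= 419 (skipping 2, 229, which divide the discriminant), each new pattern first appears at: mod 3: f = (x^3 + x^2 + 2)(x^3 + 2x^2 + 2x + 2), pattern 3+3; mod 7: f = (x^2 + 3x + 5)(x^4 + 3x^3 + 4x^2 + 2x + 1), pattern 4+2; mod 23: f = (x + 5)(x + 19)(x^2 + 7x + 19)(x^2 + 21x + 14), pattern 2+2+1+1; mod 193: f = (x + 46)(x + 104)(x + 139)(x + 161)(x + 163)(x + 165), pattern 1+1+1+1+1+1. No other pattern occurs in this range, so the set of observed cycle types is {3+3, 4+2, 2+2+1+1, 1+1+1+1+1+1}. The candidates containing elements of all these cycle types are S_4 (6T7) of order 24, (C_3 x C_3) : C_4 (6T10) of order 36, A_6 (6T15) of order 360; the others are excluded. The observed types are precisely the cycle types that occur in S_4 (6T7). Each of the other remaining candidates has further cycle types, and by the Chebotarev density theorem the matching factorization patterns would occur for a proportion of primes equal to their share of the group: (C_3 x C_3) : C_4 (6T10) additionally contains elements of type 3+1+1+1 (4 of its 36 elements, about 11% of primes); A_6 (6T15) additionally contains elements of type 5+1, 3+1+1+1 (184 of its 360 elements, about 51% of primes). None of the 79 primes tested shows any such pattern (for each of these groups the chance of that is below 10^-4), which rules them out. Hence G = S_4 (6T7), of order 24.

S_4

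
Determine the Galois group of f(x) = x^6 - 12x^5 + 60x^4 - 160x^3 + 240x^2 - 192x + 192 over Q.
D_6, the dihedral group of order 12

The polynomial f is an irreducible sextic over Q, so G = Gal(f/Q) is one of the 16 transitive subgroups 6T1, ..., 6T16 of S_6. The discriminant of f is -1603087953297408, which is not a perfect square, so G is not contained in A_6. The transitive groups of degree 6 not contained in A_6 are: C_6 (6T1, order 6), S_3 (6T2, order 6), D_6 (6T3, order 12), C_3 x S_3 (6T5, order 18), A_4 x C_2 (6T6, order 24), S_4 (6T8, order 24), S_3 x S_3 (6T9, order 36), S_4 x C_2 (6T11, order 48), (S_3 x S_3) : C_2 (6T13, order 72), PGL(2,5) (6T14, order 120), S_6 (6T16, order 720). By Dedekind's theorem, for a prime p not dividing disc(f) the degrees of the irreducible factors of f mod p form the cycle type of an element of G. Factoring f modulo the 79 such primes p <= 419 (skipping 2, 3, which divide the discriminant), each new pattern first appears at: mod 5: f = (x^2 + 3)(x^2 + x + 1)(x^2 + 2x + 4), pattern 2+2+2; mod 7: f = (x^6 + 2x^5 + 4x^4 + x^3 + 2x^2 + 4x + 3), pattern 6; mod 11: f = (x + 2)(x + 5)(x^2 + 1)(x^2 + 3x + 6), pattern 2+2+1+1; mod 19: f = (x^3 + 13x^2 + 12x + 1)(x^3 + 13x^2 + 12x + 2), pattern 3+3; mod 43: f = (x + 4)(x + 5)(x + 34)(x + 35)(x + 40)(x + 42), pattern 1+1+1+1+1+1. No other pattern occurs in this range, so the set of observed cycle types is {2+2+2, 6, 2+2+1+1, 3+3, 1+1+1+1+1+1}. The candidates containing elements of all these cycle types are D_6 (6T3) of order 12, A_4 x C_2 (6T6) of order 24, S_3 x S_3 (6T9) of order 36, S_4 x C_2 (6T11) of order 48, (S_3 x S_3) : C_2 (6T13) of order 72, PGL(2,5) (6T14) of order 120, S_6 (6T16) of order 720; the others are excluded. The observed types are precisely the cycle types that occur in D_6 (6T3). Each of the other remaining candidates has further cycle types, and by the Chebotarev density theorem the matching factorization patterns would occur for a proportion of primes equal to their share of the group: A_4 x C_2 (6T6) additionally contains elements of type 2+1+1+1+1 (3 of its 24 elements, about 12% of primes); S_3 x S_3 (6T9) additionally contains elements of type 3+1+1+1 (4 of its 36 elements, about 11% of primes); S_4 x C_2 (6T11) additionally contains elements of type 4+2, 4+1+1, 2+1+1+1+1 (15 of its 48 elements, about 31% of primes); (S_3 x S_3) : C_2 (6T13) additionally contains elements of type 4+2, 3+2+1, 3+1+1+1, 2+1+1+1+1 (40 of its 72 elements, about 56% of primes); PGL(2,5) (6T14) additionally contains elements of type 5+1, 4+1+1 (54 of its 120 elements, about 45% of primes); S_6 (6T16) additionally contains elements of type 5+1, 4+2, 4+1+1, 3+2+1, 3+1+1+1, 2+1+1+1+1 (499 of its 720 elements, about 69% of primes). None of the 79 primes tested shows any such pattern (for each of these groups the chance of that is below 10^-4), which rules them out. Hence G = D_6 (6T3), of order 12.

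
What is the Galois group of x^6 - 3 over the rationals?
The polynomial f is an irreducible sextic over Q, so G = Gal(f/Q) is one of the 16 transitive subgroups 6T1, ..., 6T16 of S_6. The discriminant of f is 11337408, which is not a perfect square, so G is not contained in A_6. The transitive groups of degree 6 not contained in A_6 are: C_6 (6T1, order 6), S_3 (6T2, order 6), D_6 (6T3, order 12), C_3 x S_3 (6T5, order 18), A_4 x C_2 (6T6, order 24), S_4 (6T8, order 24), S_3 x S_3 (6T9, order 36), S_4 x C_2 (6T11, order 48), (S_3 x S_3) : C_2 (6T13, order 72), PGL(2,5) (6T14, order 120), S_6 (6T16, order 720). By Dedekind's theorem, for a prime p not dividing disc(f) the degrees of the irreducible factors of f mod p form the cycle type of an element of G. Factoring f modulo the 79 such primes p <= 419 (skipping 2, 3, which divide the discriminant), each new pattern first appears at: mod 5: f = (x^2 + 3)(x^2 + 2x + 3)(x^2 + 3x + 3), pattern 2+2+2; mod 7: f = (x^6 + 4), pattern 6; mod 11: f = (x + 3)(x + 8)(x^2 + 3x + 9)(x^2 + 8x + 9), pattern 2+2+1+1; mod 13: f = (x^3 + 4)(x^3 + 9), pattern 3+3; mod 61: f = (x + 2)(x + 26)(x + 28)(x + 33)(x + 35)(x + 59), pattern 1+1+1+1+1+1. No other pattern occurs in this range, so the set of observed cycle types is {2+2+2, 6, 2+2+1+1, 3+3, 1+1+1+1+1+1}. The candidates containing elements of all these cycle types are D_6 (6T3) of order 12, A_4 x C_2 (6T6) of order 24, S_3 x S_3 (6T9) of order 36, S_4 x C_2 (6T11) of order 48, (S_3 x S_3) : C_2 (6T13) of order 72, PGL(2,5) (6T14) of order 120, S_6 (6T16) of order 720; the others are excluded. The observed types are precisely the cycle types that occur in D_6 (6T3). Each of the other remaining candidates has further cycle types, and by the Chebotarev density theorem the matching factorization patterns would occur for a proportion of primes equal to their share of the group: A_4 x C_2 (6T6) additionally contains elements of type 2+1+1+1+1 (3 of its 24 elements, about 12% of primes); S_3 x S_3 (6T9) additionally contains elements of type 3+1+1+1 (4 of its 36 elements, about 11% of primes); S_4 x C_2 (6T11) additionally contains elements of type 4+2, 4+1+1, 2+1+1+1+1 (15 of its 48 elements, about 31% of primes); (S_3 x S_3) : C_2 (6T13) additionally contains elements of type 4+2, 3+2+1, 3+1+1+1, 2+1+1+1+1 (40 of its 72 elements, about 56% of primes); PGL(2,5) (6T14) additionally contains elements of type 5+1, 4+1+1 (54 of its 120 elements, about 45% of primes); S_6 (6T16) additionally contains elements of type 5+1, 4+2, 4+1+1, 3+2+1, 3+1+1+1, 2+1+1+1+1 (499 of its 720 elements, about 69% of primes). None of the 79 primes tested shows any such pattern (for each of these groups the chance of that is below 10^-4), which rules them out. Hence G = D_6 (6T3), of order 12.

D_6 (also written D6)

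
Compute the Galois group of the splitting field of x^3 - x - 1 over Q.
S_3

The polynomial is an irreducible cubic over Q and its discriminant is -23, which is not a perfect square. For an irreducible cubic, a non-square discriminant gives Galois group S_3.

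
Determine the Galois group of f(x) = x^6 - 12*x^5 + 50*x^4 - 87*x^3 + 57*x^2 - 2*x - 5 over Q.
PSL(2,5) (also written A5(6))

The polynomial f is an irreducible sextic over Q, so G = Gal(f/Q) is one of the 16 transitive subgroups 6T1, ..., 6T16 of S_6. The discriminant of f is 30991489 = 5567^2, a perfect square, so G is contained in A_6. The transitive groups of degree 6 contained in A_6 are: A_4 (6T4, order 12), S_4 (6T7, order 24), (C_3 x C_3) : C_4 (6T10, order 36), PSL(2,5) (6T12, order 60), A_6 (6T15, order 360). By Dedekind's theorem, for a prime p not dividing disc(f) the degrees of the irreducible factors of f mod p form the cycle type of an element of G. Factoring f modulo the 21 such primes p <= 79 (skipping 19, which divides the discriminant), each new pattern first appears at: mod 2: f = (x + 1)(x^5 + x^4 + x^3 + x + 1), pattern 5+1; mod 7: f = (x^3 + 3x^2 + x + 1)(x^3 + 6x^2 + 3x + 2), pattern 3+3; mod 61: f = (x + 35)(x + 57)(x^2 + 7x + 30)(x^2 + 11x + 13), pattern 2+2+1+1. No other pattern occurs in this range, so the set of observed cycle types is {5+1, 3+3, 2+2+1+1}. The candidates containing elements of all these cycle types are PSL(2,5) (6T12) of order 60, A_6 (6T15) of order 360; the others are excluded. The observed types are precisely the cycle types that occur in PSL(2,5) (6T12) (apart from the identity). Each of the other remaining candidates has further cycle types, and by the Chebotarev density theorem the matching factorization patterns would occur for a proportion of primes equal to their share of the group: A_6 (6T15) additionally contains elements of type 4+2, 3+1+1+1 (130 of its 360 elements, about 36% of primes). None of the 21 primes tested shows any such pattern (for each of these groups the chance of that is below 10^-4), which rules them out. Hence G = PSL(2,5) (6T12), of order 60.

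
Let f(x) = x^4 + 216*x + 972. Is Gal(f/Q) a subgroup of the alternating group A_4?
The polynomial is irreducible of degree 4 over Q. Its discriminant is 176319369216 = 419904^2, a perfect square. A Galois group lies in the alternating group exactly when the discriminant is a square in Q, so the Galois group (A_4) is contained in A_4.

Yes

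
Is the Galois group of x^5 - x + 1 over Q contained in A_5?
The polynomial is irreducible of degree 5 over Q. Its discriminant is 2869, which is not a perfect square. A Galois group lies in the alternating group exactly when the discriminant is a square in Q, so the Galois group (S_5) is not contained in A_5.

No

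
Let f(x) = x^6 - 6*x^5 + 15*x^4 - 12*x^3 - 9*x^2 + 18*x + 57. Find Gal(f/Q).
C_6 (order 6)

The polynomial f is an irreducible sextic over Q, so G = Gal(f/Q) is one of the 16 transitive subgroups 6T1, ..., 6T16 of S_6. The discriminant of f is -21134460321792, which is not a perfect square, so G is not contained in A_6. The transitive groups of degree 6 not contained in A_6 are: C_6 (6T1, order 6), S_3 (6T2, order 6), D_6 (6T3, order 12), C_3 x S_3 (6T5, order 18), A_4 x C_2 (6T6, order 24), S_4 (6T8, order 24), S_3 x S_3 (6T9, order 36), S_4 x C_2 (6T11, order 48), (S_3 x S_3) : C_2 (6T13, order 72), PGL(2,5) (6T14, order 120), S_6 (6T16, order 720). By Dedekind's theorem, for a prime p not dividing disc(f) the degrees of the irreducible factors of f mod p form the cycle type of an element of G. Factoring f modulo the 37 such primes p <= 167 (skipping 2, 3, which divide the discriminant), each new pattern first appears at: mod 5: f = (x^6 + 4x^5 + 3x^3 + x^2 + 3x + 2), pattern 6; mod 7: f = (x^3 + 4x^2 + 3x + 2)(x^3 + 4x^2 + 3x + 4), pattern 3+3; mod 17: f = (x^2 + x + 2)(x^2 + 4x + 16)(x^2 + 6x + 14), pattern 2+2+2; mod 19: f = (x)(x + 3)(x + 5)(x + 6)(x + 8)(x + 10), pattern 1+1+1+1+1+1. No other pattern occurs in this range, so the set of observed cycle types is {6, 3+3, 2+2+2, 1+1+1+1+1+1}. The candidates containing elements of all these cycle types are C_6 (6T1) of order 6, D_6 (6T3) of order 12, C_3 x S_3 (6T5) of order 18, A_4 x C_2 (6T6) of order 24, S_3 x S_3 (6T9) of order 36, S_4 x C_2 (6T11) of order 48, (S_3 x S_3) : C_2 (6T13) of order 72, PGL(2,5) (6T14) of order 120, S_6 (6T16) of order 720; the others are excluded. The observed types are precisely the cycle types that occur in C_6 (6T1). Each of the other remaining candidates has further cycle types, and by the Chebotarev density theorem the matching factorization patterns would occur for a proportion of primes equal to their share of the group: D_6 (6T3) additionally contains elements of type 2+2+1+1 (3 of its 12 elements, about 25% of primes); C_3 x S_3 (6T5) additionally contains elements of type 3+1+1+1 (4 of its 18 elements, about 22% of primes); A_4 x C_2 (6T6) additionally contains elements of type 2+2+1+1, 2+1+1+1+1 (6 of its 24 elements, about 25% of primes); S_3 x S_3 (6T9) additionally contains elements of type 3+1+1+1, 2+2+1+1 (13 of its 36 elements, about 36% of primes); S_4 x C_2 (6T11) additionally contains elements of type 4+2, 4+1+1, 2+2+1+1, 2+1+1+1+1 (24 of its 48 elements, about 50% of primes); (S_3 x S_3) : C_2 (6T13) additionally contains elements of type 4+2, 3+2+1, 3+1+1+1, 2+2+1+1, 2+1+1+1+1 (49 of its 72 elements, about 68% of primes); PGL(2,5) (6T14) additionally contains elements of type 5+1, 4+1+1, 2+2+1+1 (69 of its 120 elements, about 58% of primes); S_6 (6T16) additionally contains elements of type 5+1, 4+2, 4+1+1, 3+2+1, 3+1+1+1, 2+2+1+1, 2+1+1+1+1 (544 of its 720 elements, about 76% of primes). None of the 37 primes tested shows any such pattern (for each of these groups the chance of that is below 10^-4), which rules them out. Hence G = C_6 (6T1), of order 6.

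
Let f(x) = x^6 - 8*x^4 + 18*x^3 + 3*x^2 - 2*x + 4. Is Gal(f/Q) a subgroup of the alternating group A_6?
Yes

The polynomial is irreducible of degree 6 over Q. Its discriminant is 454513278976 = 674176^2, a perfect square. A Galois group lies in the alternating group exactly when the discriminant is a square in Q, so the Galois group (S_4) is contained in A_6.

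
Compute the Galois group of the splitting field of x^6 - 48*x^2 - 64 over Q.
A_4

The polynomial f is an irreducible sextic over Q, so G = Gal(f/Q) is one of the 16 transitive subgroups 6T1, ..., 6T16 of S_6. The discriminant of f is 450868486864896 = 21233664^2, a perfect square, so G is contained in A_6. The transitive groups of degree 6 contained in A_6 are: A_4 (6T4, order 12), S_4 (6T7, order 24), (C_3 x C_3) : C_4 (6T10, order 36), PSL(2,5) (6T12, order 60), A_6 (6T15, order 360). By Dedekind's theorem, for a prime p not dividing disc(f) the degrees of the irreducible factors of f mod p form the cycle type of an element of G. Factoring f modulo the 33 such primes p <= 149 (skipping 2, 3, which divide the discriminant), each new pattern first appears at: mod 5: f = (x^3 + 2x^2 + 2x + 3)(x^3 + 3x^2 + 2x + 2), pattern 3+3; mod 17: f = (x + 4)(x + 13)(x^2 + 5)(x^2 + 11), pattern 2+2+1+1; mod 71: f = (x + 7)(x + 8)(x + 10)(x + 61)(x + 63)(x + 64), pattern 1+1+1+1+1+1. No other pattern occurs in this range, so the set of observed cycle types is {3+3, 2+2+1+1, 1+1+1+1+1+1}. The candidates containing elements of all these cycle types are A_4 (6T4) of order 12, S_4 (6T7) of order 24, (C_3 x C_3) : C_4 (6T10) of order 36, PSL(2,5) (6T12) of order 60, A_6 (6T15) of order 360; the others are excluded. The observed types are precisely the cycle types that occur in A_4 (6T4). Each of the other remaining candidates has further cycle types, and by the Chebotarev density theorem the matching factorization patterns would occur for a proportion of primes equal to their share of the group: S_4 (6T7) additionally contains elements of type 4+2 (6 of its 24 elements, about 25% of primes); (C_3 x C_3) : C_4 (6T10) additionally contains elements of type 4+2, 3+1+1+1 (22 of its 36 elements, about 61% of primes); PSL(2,5) (6T12) additionally contains elements of type 5+1 (24 of its 60 elements, about 40% of primes); A_6 (6T15) additionally contains elements of type 5+1, 4+2, 3+1+1+1 (274 of its 360 elements, about 76% of primes). None of the 33 primes tested shows any such pattern (for each of these groups the chance of that is below 10^-4), which rules them out. Hence G = A_4 (6T4), of order 12.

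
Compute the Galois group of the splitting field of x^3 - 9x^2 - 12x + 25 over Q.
C_3 (order 3)

The polynomial is an irreducible cubic over Q and its discriminant is 123201 = 351^2, a perfect square. For an irreducible cubic, a square discriminant forces the Galois group to be A_3, the cyclic group of order 3.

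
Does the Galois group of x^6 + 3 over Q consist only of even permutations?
The polynomial is irreducible of degree 6 over Q. Its discriminant is -11337408, which is not a perfect square. A Galois group lies in the alternating group exactly when the discriminant is a square in Q, so the Galois group (S_3) is not contained in A_6.

No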